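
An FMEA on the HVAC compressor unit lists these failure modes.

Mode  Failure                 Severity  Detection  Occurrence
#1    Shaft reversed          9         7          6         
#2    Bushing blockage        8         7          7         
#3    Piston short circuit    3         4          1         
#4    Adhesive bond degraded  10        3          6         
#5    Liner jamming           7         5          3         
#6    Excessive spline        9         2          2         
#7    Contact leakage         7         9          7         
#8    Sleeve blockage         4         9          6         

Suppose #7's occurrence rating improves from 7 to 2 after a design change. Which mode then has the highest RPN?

#2

RPN = Severity × Occurrence × Detection:
  #1: 9 × 6 × 7 = 378
  #2: 8 × 7 × 7 = 392
  #3: 3 × 1 × 4 = 12
  #4: 10 × 6 × 3 = 180
  #5: 7 × 3 × 5 = 105
  #6: 9 × 2 × 2 = 36
  #7: 7 × 7 × 9 = 441
  #8: 4 × 6 × 9 = 216
After action: #7 → 7 × 2 × 9 = 126.
Revised RPNs: #2=392, #1=378, #8=216, #4=180, #7=126, #5=105, #6=36, #3=12.
Highest is now #2 (392).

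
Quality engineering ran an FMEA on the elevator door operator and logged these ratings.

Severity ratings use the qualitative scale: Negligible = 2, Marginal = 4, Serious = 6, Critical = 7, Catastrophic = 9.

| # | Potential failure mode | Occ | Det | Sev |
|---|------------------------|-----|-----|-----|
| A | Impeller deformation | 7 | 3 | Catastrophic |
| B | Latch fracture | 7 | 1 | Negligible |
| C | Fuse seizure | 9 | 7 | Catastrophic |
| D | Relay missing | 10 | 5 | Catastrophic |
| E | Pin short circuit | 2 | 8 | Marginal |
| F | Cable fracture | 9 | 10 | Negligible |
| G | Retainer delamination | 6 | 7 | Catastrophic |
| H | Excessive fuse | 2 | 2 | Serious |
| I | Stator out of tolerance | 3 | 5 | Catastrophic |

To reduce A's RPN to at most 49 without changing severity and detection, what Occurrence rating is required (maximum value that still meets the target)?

A: S=9, O=7, D=3 → current RPN = 189.
Fixed product = 27. Need 27 × O ≤ 49, so O ≤ 49/27 = 1.81.
Maximum integer Occurrence rating = 1 (gives RPN 27; O=2 would give 54 > 49).

1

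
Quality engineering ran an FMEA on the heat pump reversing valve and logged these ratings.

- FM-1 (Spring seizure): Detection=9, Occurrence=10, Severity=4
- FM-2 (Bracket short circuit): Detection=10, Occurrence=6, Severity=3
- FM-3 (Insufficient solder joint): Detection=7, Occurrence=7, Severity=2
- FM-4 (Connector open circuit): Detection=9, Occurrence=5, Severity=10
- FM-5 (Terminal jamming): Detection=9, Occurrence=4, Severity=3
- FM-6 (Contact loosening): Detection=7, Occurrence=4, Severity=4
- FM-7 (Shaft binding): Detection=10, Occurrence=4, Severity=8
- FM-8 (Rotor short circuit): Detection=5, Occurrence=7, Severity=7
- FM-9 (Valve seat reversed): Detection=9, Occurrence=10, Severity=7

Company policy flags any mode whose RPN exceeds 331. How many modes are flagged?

RPN = Severity × Occurrence × Detection:
  FM-1: 4 × 10 × 9 = 360
  FM-2: 3 × 6 × 10 = 180
  FM-3: 2 × 7 × 7 = 98
  FM-4: 10 × 5 × 9 = 450
  FM-5: 3 × 4 × 9 = 108
  FM-6: 4 × 4 × 7 = 112
  FM-7: 8 × 4 × 10 = 320
  FM-8: 7 × 7 × 5 = 245
  FM-9: 7 × 10 × 9 = 630
Modes with RPN > 331: FM-1 (360), FM-4 (450), FM-9 (630) → 3.

3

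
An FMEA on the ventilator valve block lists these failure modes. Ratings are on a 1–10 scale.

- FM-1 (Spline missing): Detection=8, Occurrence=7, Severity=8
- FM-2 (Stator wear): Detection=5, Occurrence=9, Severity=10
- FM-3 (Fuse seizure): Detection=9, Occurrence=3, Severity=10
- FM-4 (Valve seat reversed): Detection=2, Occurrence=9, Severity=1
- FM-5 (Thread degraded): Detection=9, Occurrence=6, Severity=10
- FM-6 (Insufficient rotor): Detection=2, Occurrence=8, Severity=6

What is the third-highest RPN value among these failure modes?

RPN = Severity × Occurrence × Detection:
  FM-1: 8 × 7 × 8 = 448
  FM-2: 10 × 9 × 5 = 450
  FM-3: 10 × 3 × 9 = 270
  FM-4: 1 × 9 × 2 = 18
  FM-5: 10 × 6 × 9 = 540
  FM-6: 6 × 8 × 2 = 96
Sorted descending: 540, 450, 448, 270, 96, 18.
The third-highest RPN is 448 (FM-1).

448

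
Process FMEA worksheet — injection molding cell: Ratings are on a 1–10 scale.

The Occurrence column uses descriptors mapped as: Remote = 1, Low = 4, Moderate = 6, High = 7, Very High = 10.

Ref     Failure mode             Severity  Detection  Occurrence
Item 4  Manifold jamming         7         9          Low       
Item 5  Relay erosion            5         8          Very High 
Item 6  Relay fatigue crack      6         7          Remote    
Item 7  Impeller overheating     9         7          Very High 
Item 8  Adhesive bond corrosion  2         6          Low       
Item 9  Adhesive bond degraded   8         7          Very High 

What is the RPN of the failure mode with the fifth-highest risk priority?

RPN = Severity × Occurrence × Detection:
  Item 4: 7 × 4 × 9 = 252
  Item 5: 5 × 10 × 8 = 400
  Item 6: 6 × 1 × 7 = 42
  Item 7: 9 × 10 × 7 = 630
  Item 8: 2 × 4 × 6 = 48
  Item 9: 8 × 10 × 7 = 560
Sorted descending: 630, 560, 400, 252, 48, 42.
The fifth-highest RPN is 48 (Item 8).

48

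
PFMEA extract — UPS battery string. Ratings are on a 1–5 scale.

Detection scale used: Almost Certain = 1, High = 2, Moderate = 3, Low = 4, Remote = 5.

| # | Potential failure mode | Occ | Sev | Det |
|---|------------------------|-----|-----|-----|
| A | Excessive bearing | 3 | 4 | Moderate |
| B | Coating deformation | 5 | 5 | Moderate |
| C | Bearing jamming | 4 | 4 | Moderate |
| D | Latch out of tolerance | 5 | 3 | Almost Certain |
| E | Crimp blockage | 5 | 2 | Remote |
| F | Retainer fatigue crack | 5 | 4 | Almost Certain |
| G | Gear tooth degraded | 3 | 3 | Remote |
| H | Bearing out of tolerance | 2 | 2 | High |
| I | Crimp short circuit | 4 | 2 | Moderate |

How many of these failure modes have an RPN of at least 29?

5

RPN = Severity × Occurrence × Detection:
  A: 4 × 3 × 3 = 36
  B: 5 × 5 × 3 = 75
  C: 4 × 4 × 3 = 48
  D: 3 × 5 × 1 = 15
  E: 2 × 5 × 5 = 50
  F: 4 × 5 × 1 = 20
  G: 3 × 3 × 5 = 45
  H: 2 × 2 × 2 = 8
  I: 2 × 4 × 3 = 24
Modes with RPN ≥ 29: A (36), B (75), C (48), E (50), G (45) → 5.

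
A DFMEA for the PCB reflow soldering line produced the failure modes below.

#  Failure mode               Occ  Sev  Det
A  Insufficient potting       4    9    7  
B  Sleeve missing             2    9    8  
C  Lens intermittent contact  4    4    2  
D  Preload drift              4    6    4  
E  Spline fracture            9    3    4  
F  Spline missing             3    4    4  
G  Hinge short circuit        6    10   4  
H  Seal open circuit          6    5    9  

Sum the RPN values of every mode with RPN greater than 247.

522

RPN = Severity × Occurrence × Detection:
  A: 9 × 4 × 7 = 252
  B: 9 × 2 × 8 = 144
  C: 4 × 4 × 2 = 32
  D: 6 × 4 × 4 = 96
  E: 3 × 9 × 4 = 108
  F: 4 × 3 × 4 = 48
  G: 10 × 6 × 4 = 240
  H: 5 × 6 × 9 = 270
RPN > 247: A (252), H (270).
Sum: 252 + 270 = 522.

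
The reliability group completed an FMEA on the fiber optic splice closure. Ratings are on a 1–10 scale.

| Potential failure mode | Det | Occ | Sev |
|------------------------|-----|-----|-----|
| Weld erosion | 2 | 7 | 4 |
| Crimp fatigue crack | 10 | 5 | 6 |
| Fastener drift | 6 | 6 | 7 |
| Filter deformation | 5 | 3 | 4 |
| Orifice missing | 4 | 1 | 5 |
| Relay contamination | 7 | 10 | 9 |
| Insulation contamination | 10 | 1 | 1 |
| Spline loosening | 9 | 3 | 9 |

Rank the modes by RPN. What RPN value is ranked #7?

RPN = Severity × Occurrence × Detection:
  Weld erosion: 4 × 7 × 2 = 56
  Crimp fatigue crack: 6 × 5 × 10 = 300
  Fastener drift: 7 × 6 × 6 = 252
  Filter deformation: 4 × 3 × 5 = 60
  Orifice missing: 5 × 1 × 4 = 20
  Relay contamination: 9 × 10 × 7 = 630
  Insulation contamination: 1 × 1 × 10 = 10
  Spline loosening: 9 × 3 × 9 = 243
Sorted descending: 630, 300, 252, 243, 60, 56, 20, 10.
The seventh-highest RPN is 20 (Orifice missing).

20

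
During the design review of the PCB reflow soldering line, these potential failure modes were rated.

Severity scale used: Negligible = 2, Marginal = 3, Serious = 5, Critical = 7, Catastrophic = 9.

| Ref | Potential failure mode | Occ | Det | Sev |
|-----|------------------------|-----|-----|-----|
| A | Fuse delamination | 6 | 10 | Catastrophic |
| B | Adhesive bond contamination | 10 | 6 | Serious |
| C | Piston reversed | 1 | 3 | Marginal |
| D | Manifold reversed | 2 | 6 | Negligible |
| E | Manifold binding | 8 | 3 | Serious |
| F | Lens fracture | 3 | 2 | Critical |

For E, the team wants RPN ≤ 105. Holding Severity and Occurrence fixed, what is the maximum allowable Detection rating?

E: S=5, O=8, D=3 → current RPN = 120.
Fixed product = 40. Need 40 × D ≤ 105, so D ≤ 105/40 = 2.62.
Maximum integer Detection rating = 2 (gives RPN 80; D=3 would give 120 > 105).

2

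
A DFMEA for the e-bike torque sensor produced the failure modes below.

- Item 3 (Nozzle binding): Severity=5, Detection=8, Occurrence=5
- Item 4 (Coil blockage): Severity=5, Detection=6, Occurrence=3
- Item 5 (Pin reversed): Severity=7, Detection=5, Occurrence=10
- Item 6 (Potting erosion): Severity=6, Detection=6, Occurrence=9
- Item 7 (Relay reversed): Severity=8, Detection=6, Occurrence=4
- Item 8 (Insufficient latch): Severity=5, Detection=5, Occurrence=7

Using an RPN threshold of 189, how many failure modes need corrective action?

4

RPN = Severity × Occurrence × Detection:
  Item 3: 5 × 5 × 8 = 200
  Item 4: 5 × 3 × 6 = 90
  Item 5: 7 × 10 × 5 = 350
  Item 6: 6 × 9 × 6 = 324
  Item 7: 8 × 4 × 6 = 192
  Item 8: 5 × 7 × 5 = 175
Modes with RPN ≥ 189: Item 3 (200), Item 5 (350), Item 6 (324), Item 7 (192) → 4.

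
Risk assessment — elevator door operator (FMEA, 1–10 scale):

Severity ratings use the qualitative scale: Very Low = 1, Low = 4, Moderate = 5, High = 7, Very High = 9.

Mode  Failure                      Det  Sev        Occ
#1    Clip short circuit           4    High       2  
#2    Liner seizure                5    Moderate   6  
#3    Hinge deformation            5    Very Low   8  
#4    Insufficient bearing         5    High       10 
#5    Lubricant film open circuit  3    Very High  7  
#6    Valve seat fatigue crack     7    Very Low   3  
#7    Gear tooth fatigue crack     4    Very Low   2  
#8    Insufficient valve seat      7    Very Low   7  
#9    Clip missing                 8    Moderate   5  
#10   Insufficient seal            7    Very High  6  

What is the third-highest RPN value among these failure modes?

RPN = Severity × Occurrence × Detection:
  #1: 7 × 2 × 4 = 56
  #2: 5 × 6 × 5 = 150
  #3: 1 × 8 × 5 = 40
  #4: 7 × 10 × 5 = 350
  #5: 9 × 7 × 3 = 189
  #6: 1 × 3 × 7 = 21
  #7: 1 × 2 × 4 = 8
  #8: 1 × 7 × 7 = 49
  #9: 5 × 5 × 8 = 200
  #10: 9 × 6 × 7 = 378
Sorted descending: 378, 350, 200, 189, 150, 56, 49, 40, 21, 8.
The third-highest RPN is 200 (#9).

200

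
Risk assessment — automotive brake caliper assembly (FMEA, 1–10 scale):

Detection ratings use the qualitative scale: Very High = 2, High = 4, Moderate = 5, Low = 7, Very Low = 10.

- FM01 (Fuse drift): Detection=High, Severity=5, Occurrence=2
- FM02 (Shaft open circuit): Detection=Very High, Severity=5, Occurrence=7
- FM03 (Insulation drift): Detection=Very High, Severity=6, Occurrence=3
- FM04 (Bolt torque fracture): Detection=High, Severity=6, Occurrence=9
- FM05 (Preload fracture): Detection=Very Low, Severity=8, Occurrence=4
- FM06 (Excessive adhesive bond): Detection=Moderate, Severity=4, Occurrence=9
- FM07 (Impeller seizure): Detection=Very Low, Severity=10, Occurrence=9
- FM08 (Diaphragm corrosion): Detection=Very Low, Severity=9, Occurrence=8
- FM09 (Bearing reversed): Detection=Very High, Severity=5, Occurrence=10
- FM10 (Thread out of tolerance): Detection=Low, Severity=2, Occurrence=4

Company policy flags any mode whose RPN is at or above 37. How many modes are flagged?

9

RPN = Severity × Occurrence × Detection:
  FM01: 5 × 2 × 4 = 40
  FM02: 5 × 7 × 2 = 70
  FM03: 6 × 3 × 2 = 36
  FM04: 6 × 9 × 4 = 216
  FM05: 8 × 4 × 10 = 320
  FM06: 4 × 9 × 5 = 180
  FM07: 10 × 9 × 10 = 900
  FM08: 9 × 8 × 10 = 720
  FM09: 5 × 10 × 2 = 100
  FM10: 2 × 4 × 7 = 56
Modes with RPN ≥ 37: FM01 (40), FM02 (70), FM04 (216), FM05 (320), FM06 (180), FM07 (900), FM08 (720), FM09 (100), FM10 (56) → 9.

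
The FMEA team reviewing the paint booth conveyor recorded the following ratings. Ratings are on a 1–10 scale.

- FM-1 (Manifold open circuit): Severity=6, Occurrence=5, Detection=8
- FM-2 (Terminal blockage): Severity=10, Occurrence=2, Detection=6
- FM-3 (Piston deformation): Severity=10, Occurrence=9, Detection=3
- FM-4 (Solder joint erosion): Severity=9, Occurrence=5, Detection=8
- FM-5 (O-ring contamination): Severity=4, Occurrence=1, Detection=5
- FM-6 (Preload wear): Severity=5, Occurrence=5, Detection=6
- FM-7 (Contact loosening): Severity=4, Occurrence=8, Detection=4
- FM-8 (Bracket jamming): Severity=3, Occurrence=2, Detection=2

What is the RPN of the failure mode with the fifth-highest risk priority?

RPN = Severity × Occurrence × Detection:
  FM-1: 6 × 5 × 8 = 240
  FM-2: 10 × 2 × 6 = 120
  FM-3: 10 × 9 × 3 = 270
  FM-4: 9 × 5 × 8 = 360
  FM-5: 4 × 1 × 5 = 20
  FM-6: 5 × 5 × 6 = 150
  FM-7: 4 × 8 × 4 = 128
  FM-8: 3 × 2 × 2 = 12
Sorted descending: 360, 270, 240, 150, 128, 120, 20, 12.
The fifth-highest RPN is 128 (FM-7).

128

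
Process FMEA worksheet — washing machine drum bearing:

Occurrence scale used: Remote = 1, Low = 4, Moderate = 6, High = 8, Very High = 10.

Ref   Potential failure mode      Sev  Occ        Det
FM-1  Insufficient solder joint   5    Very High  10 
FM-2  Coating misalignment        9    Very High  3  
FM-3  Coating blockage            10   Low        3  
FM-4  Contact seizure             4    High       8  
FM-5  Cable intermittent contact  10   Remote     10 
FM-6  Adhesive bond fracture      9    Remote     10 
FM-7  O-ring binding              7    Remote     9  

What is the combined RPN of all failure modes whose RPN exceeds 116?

RPN = Severity × Occurrence × Detection:
  FM-1: 5 × 10 × 10 = 500
  FM-2: 9 × 10 × 3 = 270
  FM-3: 10 × 4 × 3 = 120
  FM-4: 4 × 8 × 8 = 256
  FM-5: 10 × 1 × 10 = 100
  FM-6: 9 × 1 × 10 = 90
  FM-7: 7 × 1 × 9 = 63
RPN > 116: FM-1 (500), FM-2 (270), FM-3 (120), FM-4 (256).
Sum: 500 + 270 + 120 + 256 = 1146.

1146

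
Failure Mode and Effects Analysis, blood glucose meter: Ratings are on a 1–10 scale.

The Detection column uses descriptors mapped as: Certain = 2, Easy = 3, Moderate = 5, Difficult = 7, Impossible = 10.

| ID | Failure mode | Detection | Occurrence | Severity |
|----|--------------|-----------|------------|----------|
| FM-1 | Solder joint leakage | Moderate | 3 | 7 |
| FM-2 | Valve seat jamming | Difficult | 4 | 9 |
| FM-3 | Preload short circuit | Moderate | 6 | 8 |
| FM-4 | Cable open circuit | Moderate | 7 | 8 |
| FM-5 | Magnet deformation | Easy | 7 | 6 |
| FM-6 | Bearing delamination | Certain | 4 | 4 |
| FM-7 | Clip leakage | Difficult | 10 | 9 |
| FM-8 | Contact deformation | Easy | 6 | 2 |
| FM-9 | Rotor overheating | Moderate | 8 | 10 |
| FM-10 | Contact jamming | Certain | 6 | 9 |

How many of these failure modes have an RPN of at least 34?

RPN = Severity × Occurrence × Detection:
  FM-1: 7 × 3 × 5 = 105
  FM-2: 9 × 4 × 7 = 252
  FM-3: 8 × 6 × 5 = 240
  FM-4: 8 × 7 × 5 = 280
  FM-5: 6 × 7 × 3 = 126
  FM-6: 4 × 4 × 2 = 32
  FM-7: 9 × 10 × 7 = 630
  FM-8: 2 × 6 × 3 = 36
  FM-9: 10 × 8 × 5 = 400
  FM-10: 9 × 6 × 2 = 108
Modes with RPN ≥ 34: FM-1 (105), FM-2 (252), FM-3 (240), FM-4 (280), FM-5 (126), FM-7 (630), FM-8 (36), FM-9 (400), FM-10 (108) → 9.

9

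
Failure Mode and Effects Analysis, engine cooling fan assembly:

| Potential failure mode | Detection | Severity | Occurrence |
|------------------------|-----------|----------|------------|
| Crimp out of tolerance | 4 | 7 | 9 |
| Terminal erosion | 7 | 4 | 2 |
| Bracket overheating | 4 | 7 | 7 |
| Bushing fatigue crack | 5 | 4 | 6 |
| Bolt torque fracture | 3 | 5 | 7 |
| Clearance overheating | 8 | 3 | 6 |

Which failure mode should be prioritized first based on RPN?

RPN = Severity × Occurrence × Detection:
  Crimp out of tolerance: 7 × 9 × 4 = 252
  Terminal erosion: 4 × 2 × 7 = 56
  Bracket overheating: 7 × 7 × 4 = 196
  Bushing fatigue crack: 4 × 6 × 5 = 120
  Bolt torque fracture: 5 × 7 × 3 = 105
  Clearance overheating: 3 × 6 × 8 = 144
Highest RPN is 252 → Crimp out of tolerance.

Crimp out of tolerance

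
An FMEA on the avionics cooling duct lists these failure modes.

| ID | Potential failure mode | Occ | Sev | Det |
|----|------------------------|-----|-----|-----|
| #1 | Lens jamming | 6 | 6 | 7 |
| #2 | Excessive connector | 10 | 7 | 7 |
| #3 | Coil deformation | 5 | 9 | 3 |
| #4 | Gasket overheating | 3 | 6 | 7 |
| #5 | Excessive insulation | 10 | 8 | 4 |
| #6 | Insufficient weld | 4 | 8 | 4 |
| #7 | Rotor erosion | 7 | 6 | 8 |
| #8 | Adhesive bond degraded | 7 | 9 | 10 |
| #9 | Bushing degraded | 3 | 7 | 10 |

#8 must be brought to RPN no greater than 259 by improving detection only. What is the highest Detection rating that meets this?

#8: S=9, O=7, D=10 → current RPN = 630.
Fixed product = 63. Need 63 × D ≤ 259, so D ≤ 259/63 = 4.11.
Maximum integer Detection rating = 4 (gives RPN 252; D=5 would give 315 > 259).

4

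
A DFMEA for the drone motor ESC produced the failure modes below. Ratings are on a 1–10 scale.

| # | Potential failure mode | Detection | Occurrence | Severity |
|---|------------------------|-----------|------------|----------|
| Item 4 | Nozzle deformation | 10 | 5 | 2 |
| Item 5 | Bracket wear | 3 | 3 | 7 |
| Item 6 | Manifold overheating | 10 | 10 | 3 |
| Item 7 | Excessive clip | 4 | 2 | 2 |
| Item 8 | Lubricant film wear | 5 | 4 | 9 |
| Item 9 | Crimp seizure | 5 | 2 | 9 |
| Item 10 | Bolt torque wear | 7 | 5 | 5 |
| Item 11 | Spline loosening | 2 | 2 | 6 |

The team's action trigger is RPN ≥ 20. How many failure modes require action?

7

RPN = Severity × Occurrence × Detection:
  Item 4: 2 × 5 × 10 = 100
  Item 5: 7 × 3 × 3 = 63
  Item 6: 3 × 10 × 10 = 300
  Item 7: 2 × 2 × 4 = 16
  Item 8: 9 × 4 × 5 = 180
  Item 9: 9 × 2 × 5 = 90
  Item 10: 5 × 5 × 7 = 175
  Item 11: 6 × 2 × 2 = 24
Modes with RPN ≥ 20: Item 4 (100), Item 5 (63), Item 6 (300), Item 8 (180), Item 9 (90), Item 10 (175), Item 11 (24) → 7.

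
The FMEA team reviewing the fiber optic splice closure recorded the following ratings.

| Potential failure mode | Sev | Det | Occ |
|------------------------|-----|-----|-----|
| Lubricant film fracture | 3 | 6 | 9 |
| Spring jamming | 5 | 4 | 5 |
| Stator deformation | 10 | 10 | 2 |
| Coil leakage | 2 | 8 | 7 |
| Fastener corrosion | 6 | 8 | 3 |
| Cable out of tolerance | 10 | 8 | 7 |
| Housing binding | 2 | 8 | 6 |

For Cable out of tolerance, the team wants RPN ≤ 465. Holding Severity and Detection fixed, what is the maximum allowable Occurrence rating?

Cable out of tolerance: S=10, O=7, D=8 → current RPN = 560.
Fixed product = 80. Need 80 × O ≤ 465, so O ≤ 465/80 = 5.81.
Maximum integer Occurrence rating = 5 (gives RPN 400; O=6 would give 480 > 465).

5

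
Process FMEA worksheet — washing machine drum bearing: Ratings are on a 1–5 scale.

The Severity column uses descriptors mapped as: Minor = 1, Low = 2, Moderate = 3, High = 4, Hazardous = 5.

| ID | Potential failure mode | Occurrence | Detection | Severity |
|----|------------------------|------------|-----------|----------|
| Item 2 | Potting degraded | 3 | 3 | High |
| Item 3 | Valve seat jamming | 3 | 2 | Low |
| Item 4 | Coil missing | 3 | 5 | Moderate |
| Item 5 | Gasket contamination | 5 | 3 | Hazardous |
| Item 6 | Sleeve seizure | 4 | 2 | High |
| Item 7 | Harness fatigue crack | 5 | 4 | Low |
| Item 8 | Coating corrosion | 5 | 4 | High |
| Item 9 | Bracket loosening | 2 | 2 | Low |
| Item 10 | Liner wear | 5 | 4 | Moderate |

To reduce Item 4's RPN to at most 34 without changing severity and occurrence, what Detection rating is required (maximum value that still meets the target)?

Item 4: S=3, O=3, D=5 → current RPN = 45.
Fixed product = 9. Need 9 × D ≤ 34, so D ≤ 34/9 = 3.78.
Maximum integer Detection rating = 3 (gives RPN 27; D=4 would give 36 > 34).

3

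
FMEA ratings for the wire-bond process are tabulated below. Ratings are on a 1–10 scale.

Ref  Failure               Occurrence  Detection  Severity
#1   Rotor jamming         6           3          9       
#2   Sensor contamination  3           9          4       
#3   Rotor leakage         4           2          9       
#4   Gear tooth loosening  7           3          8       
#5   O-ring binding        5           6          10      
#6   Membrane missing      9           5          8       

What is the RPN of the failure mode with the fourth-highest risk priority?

162

RPN = Severity × Occurrence × Detection:
  #1: 9 × 6 × 3 = 162
  #2: 4 × 3 × 9 = 108
  #3: 9 × 4 × 2 = 72
  #4: 8 × 7 × 3 = 168
  #5: 10 × 5 × 6 = 300
  #6: 8 × 9 × 5 = 360
Sorted descending: 360, 300, 168, 162, 108, 72.
The fourth-highest RPN is 162 (#1).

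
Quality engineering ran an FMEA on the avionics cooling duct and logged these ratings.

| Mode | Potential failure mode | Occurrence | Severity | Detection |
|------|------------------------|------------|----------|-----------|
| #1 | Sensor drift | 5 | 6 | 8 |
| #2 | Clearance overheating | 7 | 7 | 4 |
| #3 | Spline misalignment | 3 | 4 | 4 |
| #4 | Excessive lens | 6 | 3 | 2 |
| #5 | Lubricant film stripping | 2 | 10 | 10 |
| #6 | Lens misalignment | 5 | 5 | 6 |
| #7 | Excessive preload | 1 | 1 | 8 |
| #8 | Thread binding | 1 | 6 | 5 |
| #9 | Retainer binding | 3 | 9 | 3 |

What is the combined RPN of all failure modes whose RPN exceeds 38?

915

RPN = Severity × Occurrence × Detection:
  #1: 6 × 5 × 8 = 240
  #2: 7 × 7 × 4 = 196
  #3: 4 × 3 × 4 = 48
  #4: 3 × 6 × 2 = 36
  #5: 10 × 2 × 10 = 200
  #6: 5 × 5 × 6 = 150
  #7: 1 × 1 × 8 = 8
  #8: 6 × 1 × 5 = 30
  #9: 9 × 3 × 3 = 81
RPN > 38: #1 (240), #2 (196), #3 (48), #5 (200), #6 (150), #9 (81).
Sum: 240 + 196 + 48 + 200 + 150 + 81 = 915.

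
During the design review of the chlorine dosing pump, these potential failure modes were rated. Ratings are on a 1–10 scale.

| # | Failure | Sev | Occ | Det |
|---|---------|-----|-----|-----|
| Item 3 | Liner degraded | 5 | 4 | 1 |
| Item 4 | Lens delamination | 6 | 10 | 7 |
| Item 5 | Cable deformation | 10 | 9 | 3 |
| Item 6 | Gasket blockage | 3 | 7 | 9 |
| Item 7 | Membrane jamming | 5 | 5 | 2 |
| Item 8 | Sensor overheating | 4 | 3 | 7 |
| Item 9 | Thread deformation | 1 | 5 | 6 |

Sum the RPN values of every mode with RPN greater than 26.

1043

RPN = Severity × Occurrence × Detection:
  Item 3: 5 × 4 × 1 = 20
  Item 4: 6 × 10 × 7 = 420
  Item 5: 10 × 9 × 3 = 270
  Item 6: 3 × 7 × 9 = 189
  Item 7: 5 × 5 × 2 = 50
  Item 8: 4 × 3 × 7 = 84
  Item 9: 1 × 5 × 6 = 30
RPN > 26: Item 4 (420), Item 5 (270), Item 6 (189), Item 7 (50), Item 8 (84), Item 9 (30).
Sum: 420 + 270 + 189 + 50 + 84 + 30 = 1043.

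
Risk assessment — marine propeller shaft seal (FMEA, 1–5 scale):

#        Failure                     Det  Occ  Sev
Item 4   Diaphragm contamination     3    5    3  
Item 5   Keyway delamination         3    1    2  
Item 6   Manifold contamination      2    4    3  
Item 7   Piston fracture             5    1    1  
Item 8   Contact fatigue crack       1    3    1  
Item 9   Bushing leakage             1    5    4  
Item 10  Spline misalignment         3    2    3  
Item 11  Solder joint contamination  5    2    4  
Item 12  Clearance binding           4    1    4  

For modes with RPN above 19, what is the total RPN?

129

RPN = Severity × Occurrence × Detection:
  Item 4: 3 × 5 × 3 = 45
  Item 5: 2 × 1 × 3 = 6
  Item 6: 3 × 4 × 2 = 24
  Item 7: 1 × 1 × 5 = 5
  Item 8: 1 × 3 × 1 = 3
  Item 9: 4 × 5 × 1 = 20
  Item 10: 3 × 2 × 3 = 18
  Item 11: 4 × 2 × 5 = 40
  Item 12: 4 × 1 × 4 = 16
RPN > 19: Item 4 (45), Item 6 (24), Item 9 (20), Item 11 (40).
Sum: 45 + 24 + 20 + 40 = 129.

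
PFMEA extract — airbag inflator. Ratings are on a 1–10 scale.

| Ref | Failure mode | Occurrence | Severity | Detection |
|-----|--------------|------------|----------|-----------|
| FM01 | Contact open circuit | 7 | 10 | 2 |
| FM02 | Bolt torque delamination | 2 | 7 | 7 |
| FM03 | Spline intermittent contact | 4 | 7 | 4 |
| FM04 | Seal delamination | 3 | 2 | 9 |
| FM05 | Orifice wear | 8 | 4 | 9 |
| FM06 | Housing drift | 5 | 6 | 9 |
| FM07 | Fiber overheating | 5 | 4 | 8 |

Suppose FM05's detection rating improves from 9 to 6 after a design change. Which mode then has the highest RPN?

RPN = Severity × Occurrence × Detection:
  FM01: 10 × 7 × 2 = 140
  FM02: 7 × 2 × 7 = 98
  FM03: 7 × 4 × 4 = 112
  FM04: 2 × 3 × 9 = 54
  FM05: 4 × 8 × 9 = 288
  FM06: 6 × 5 × 9 = 270
  FM07: 4 × 5 × 8 = 160
After action: FM05 → 4 × 8 × 6 = 192.
Revised RPNs: FM06=270, FM05=192, FM07=160, FM01=140, FM03=112, FM02=98, FM04=54.
Highest is now FM06 (270).

FM06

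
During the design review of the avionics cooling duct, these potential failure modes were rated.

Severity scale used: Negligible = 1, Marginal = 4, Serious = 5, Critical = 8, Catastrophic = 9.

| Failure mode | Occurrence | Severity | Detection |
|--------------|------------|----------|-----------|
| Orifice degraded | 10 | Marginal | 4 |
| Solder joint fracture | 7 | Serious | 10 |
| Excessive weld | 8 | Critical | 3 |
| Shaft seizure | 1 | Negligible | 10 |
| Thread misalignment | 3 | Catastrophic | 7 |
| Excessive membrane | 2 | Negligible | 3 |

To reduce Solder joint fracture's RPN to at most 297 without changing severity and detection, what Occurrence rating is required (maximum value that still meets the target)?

5

Solder joint fracture: S=5, O=7, D=10 → current RPN = 350.
Fixed product = 50. Need 50 × O ≤ 297, so O ≤ 297/50 = 5.94.
Maximum integer Occurrence rating = 5 (gives RPN 250; O=6 would give 300 > 297).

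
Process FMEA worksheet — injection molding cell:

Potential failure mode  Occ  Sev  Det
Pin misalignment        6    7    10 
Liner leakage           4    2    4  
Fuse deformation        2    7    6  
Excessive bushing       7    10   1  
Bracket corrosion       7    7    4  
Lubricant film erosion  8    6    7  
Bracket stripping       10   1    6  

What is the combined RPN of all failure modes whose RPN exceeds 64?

RPN = Severity × Occurrence × Detection:
  Pin misalignment: 7 × 6 × 10 = 420
  Liner leakage: 2 × 4 × 4 = 32
  Fuse deformation: 7 × 2 × 6 = 84
  Excessive bushing: 10 × 7 × 1 = 70
  Bracket corrosion: 7 × 7 × 4 = 196
  Lubricant film erosion: 6 × 8 × 7 = 336
  Bracket stripping: 1 × 10 × 6 = 60
RPN > 64: Pin misalignment (420), Fuse deformation (84), Excessive bushing (70), Bracket corrosion (196), Lubricant film erosion (336).
Sum: 420 + 84 + 70 + 196 + 336 = 1106.

1106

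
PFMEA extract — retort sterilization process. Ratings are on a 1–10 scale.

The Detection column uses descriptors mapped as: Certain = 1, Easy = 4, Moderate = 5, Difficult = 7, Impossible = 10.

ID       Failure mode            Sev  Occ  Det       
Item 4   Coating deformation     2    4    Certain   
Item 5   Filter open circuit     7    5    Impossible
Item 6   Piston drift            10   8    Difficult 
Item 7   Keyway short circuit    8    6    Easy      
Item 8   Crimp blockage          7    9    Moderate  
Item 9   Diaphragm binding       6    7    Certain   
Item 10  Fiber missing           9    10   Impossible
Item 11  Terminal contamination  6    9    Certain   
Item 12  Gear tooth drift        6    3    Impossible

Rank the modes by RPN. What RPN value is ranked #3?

350

RPN = Severity × Occurrence × Detection:
  Item 4: 2 × 4 × 1 = 8
  Item 5: 7 × 5 × 10 = 350
  Item 6: 10 × 8 × 7 = 560
  Item 7: 8 × 6 × 4 = 192
  Item 8: 7 × 9 × 5 = 315
  Item 9: 6 × 7 × 1 = 42
  Item 10: 9 × 10 × 10 = 900
  Item 11: 6 × 9 × 1 = 54
  Item 12: 6 × 3 × 10 = 180
Sorted descending: 900, 560, 350, 315, 192, 180, 54, 42, 8.
The third-highest RPN is 350 (Item 5).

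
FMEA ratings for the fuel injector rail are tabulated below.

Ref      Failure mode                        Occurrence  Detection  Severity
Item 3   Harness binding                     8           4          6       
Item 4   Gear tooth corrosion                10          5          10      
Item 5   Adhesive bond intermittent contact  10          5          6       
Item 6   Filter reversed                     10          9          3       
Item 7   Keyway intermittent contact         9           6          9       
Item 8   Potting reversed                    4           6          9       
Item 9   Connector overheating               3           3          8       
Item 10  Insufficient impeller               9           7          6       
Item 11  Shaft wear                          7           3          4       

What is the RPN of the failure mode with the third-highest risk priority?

378

RPN = Severity × Occurrence × Detection:
  Item 3: 6 × 8 × 4 = 192
  Item 4: 10 × 10 × 5 = 500
  Item 5: 6 × 10 × 5 = 300
  Item 6: 3 × 10 × 9 = 270
  Item 7: 9 × 9 × 6 = 486
  Item 8: 9 × 4 × 6 = 216
  Item 9: 8 × 3 × 3 = 72
  Item 10: 6 × 9 × 7 = 378
  Item 11: 4 × 7 × 3 = 84
Sorted descending: 500, 486, 378, 300, 270, 216, 192, 84, 72.
The third-highest RPN is 378 (Item 10).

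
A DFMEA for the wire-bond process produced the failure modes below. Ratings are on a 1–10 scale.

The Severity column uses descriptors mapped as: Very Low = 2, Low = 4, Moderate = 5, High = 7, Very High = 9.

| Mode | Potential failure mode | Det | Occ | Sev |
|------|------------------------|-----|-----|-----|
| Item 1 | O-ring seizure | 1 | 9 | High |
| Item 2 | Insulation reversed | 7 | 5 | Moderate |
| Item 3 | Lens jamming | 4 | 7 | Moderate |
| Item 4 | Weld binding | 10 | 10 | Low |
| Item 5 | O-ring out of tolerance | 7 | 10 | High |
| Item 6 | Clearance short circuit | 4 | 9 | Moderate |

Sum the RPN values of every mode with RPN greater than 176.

1070

RPN = Severity × Occurrence × Detection:
  Item 1: 7 × 9 × 1 = 63
  Item 2: 5 × 5 × 7 = 175
  Item 3: 5 × 7 × 4 = 140
  Item 4: 4 × 10 × 10 = 400
  Item 5: 7 × 10 × 7 = 490
  Item 6: 5 × 9 × 4 = 180
RPN > 176: Item 4 (400), Item 5 (490), Item 6 (180).
Sum: 400 + 490 + 180 = 1070.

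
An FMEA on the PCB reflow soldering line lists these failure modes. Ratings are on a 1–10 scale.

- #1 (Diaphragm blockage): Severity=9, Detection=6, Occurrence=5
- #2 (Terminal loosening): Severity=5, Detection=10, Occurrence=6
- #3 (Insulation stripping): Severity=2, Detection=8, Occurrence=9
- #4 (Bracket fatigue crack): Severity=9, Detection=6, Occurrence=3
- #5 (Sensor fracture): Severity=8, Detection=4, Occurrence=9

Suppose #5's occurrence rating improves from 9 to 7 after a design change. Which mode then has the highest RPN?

RPN = Severity × Occurrence × Detection:
  #1: 9 × 5 × 6 = 270
  #2: 5 × 6 × 10 = 300
  #3: 2 × 9 × 8 = 144
  #4: 9 × 3 × 6 = 162
  #5: 8 × 9 × 4 = 288
After action: #5 → 8 × 7 × 4 = 224.
Revised RPNs: #2=300, #1=270, #5=224, #4=162, #3=144.
Highest is now #2 (300).

#2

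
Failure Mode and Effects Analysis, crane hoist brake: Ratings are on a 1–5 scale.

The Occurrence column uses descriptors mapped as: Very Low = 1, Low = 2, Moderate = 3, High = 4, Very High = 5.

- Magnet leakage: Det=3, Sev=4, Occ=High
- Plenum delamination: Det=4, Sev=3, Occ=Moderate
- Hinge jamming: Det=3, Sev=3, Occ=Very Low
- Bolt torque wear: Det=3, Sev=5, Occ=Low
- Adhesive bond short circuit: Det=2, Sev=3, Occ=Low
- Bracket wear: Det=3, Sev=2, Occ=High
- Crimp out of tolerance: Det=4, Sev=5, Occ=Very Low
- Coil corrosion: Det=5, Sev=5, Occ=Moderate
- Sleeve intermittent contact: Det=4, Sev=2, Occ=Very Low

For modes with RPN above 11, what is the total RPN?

245

RPN = Severity × Occurrence × Detection:
  Magnet leakage: 4 × 4 × 3 = 48
  Plenum delamination: 3 × 3 × 4 = 36
  Hinge jamming: 3 × 1 × 3 = 9
  Bolt torque wear: 5 × 2 × 3 = 30
  Adhesive bond short circuit: 3 × 2 × 2 = 12
  Bracket wear: 2 × 4 × 3 = 24
  Crimp out of tolerance: 5 × 1 × 4 = 20
  Coil corrosion: 5 × 3 × 5 = 75
  Sleeve intermittent contact: 2 × 1 × 4 = 8
RPN > 11: Magnet leakage (48), Plenum delamination (36), Bolt torque wear (30), Adhesive bond short circuit (12), Bracket wear (24), Crimp out of tolerance (20), Coil corrosion (75).
Sum: 48 + 36 + 30 + 12 + 24 + 20 + 75 = 245.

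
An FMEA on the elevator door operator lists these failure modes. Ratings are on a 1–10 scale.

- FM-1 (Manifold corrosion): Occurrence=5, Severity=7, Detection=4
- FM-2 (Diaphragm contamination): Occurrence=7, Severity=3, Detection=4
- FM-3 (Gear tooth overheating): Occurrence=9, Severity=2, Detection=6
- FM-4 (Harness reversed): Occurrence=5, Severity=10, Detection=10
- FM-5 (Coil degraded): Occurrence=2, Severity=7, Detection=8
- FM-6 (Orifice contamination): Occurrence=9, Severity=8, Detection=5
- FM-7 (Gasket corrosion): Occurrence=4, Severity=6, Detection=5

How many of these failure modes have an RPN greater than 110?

RPN = Severity × Occurrence × Detection:
  FM-1: 7 × 5 × 4 = 140
  FM-2: 3 × 7 × 4 = 84
  FM-3: 2 × 9 × 6 = 108
  FM-4: 10 × 5 × 10 = 500
  FM-5: 7 × 2 × 8 = 112
  FM-6: 8 × 9 × 5 = 360
  FM-7: 6 × 4 × 5 = 120
Modes with RPN > 110: FM-1 (140), FM-4 (500), FM-5 (112), FM-6 (360), FM-7 (120) → 5.

5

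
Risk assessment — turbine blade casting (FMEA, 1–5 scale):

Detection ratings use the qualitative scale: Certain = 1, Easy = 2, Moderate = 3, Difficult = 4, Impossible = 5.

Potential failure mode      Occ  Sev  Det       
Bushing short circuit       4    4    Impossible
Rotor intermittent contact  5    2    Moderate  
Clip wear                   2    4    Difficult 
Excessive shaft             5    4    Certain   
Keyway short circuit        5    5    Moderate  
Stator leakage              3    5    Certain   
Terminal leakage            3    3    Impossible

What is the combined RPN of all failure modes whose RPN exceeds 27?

RPN = Severity × Occurrence × Detection:
  Bushing short circuit: 4 × 4 × 5 = 80
  Rotor intermittent contact: 2 × 5 × 3 = 30
  Clip wear: 4 × 2 × 4 = 32
  Excessive shaft: 4 × 5 × 1 = 20
  Keyway short circuit: 5 × 5 × 3 = 75
  Stator leakage: 5 × 3 × 1 = 15
  Terminal leakage: 3 × 3 × 5 = 45
RPN > 27: Bushing short circuit (80), Rotor intermittent contact (30), Clip wear (32), Keyway short circuit (75), Terminal leakage (45).
Sum: 80 + 30 + 32 + 75 + 45 = 262.

262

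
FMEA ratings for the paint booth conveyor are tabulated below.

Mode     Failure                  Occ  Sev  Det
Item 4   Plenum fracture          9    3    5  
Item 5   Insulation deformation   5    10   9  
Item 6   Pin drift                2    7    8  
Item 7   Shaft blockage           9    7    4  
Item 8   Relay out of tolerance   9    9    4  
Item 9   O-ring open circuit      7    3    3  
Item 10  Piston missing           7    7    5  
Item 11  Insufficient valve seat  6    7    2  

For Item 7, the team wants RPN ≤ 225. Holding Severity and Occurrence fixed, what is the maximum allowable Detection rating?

Item 7: S=7, O=9, D=4 → current RPN = 252.
Fixed product = 63. Need 63 × D ≤ 225, so D ≤ 225/63 = 3.57.
Maximum integer Detection rating = 3 (gives RPN 189; D=4 would give 252 > 225).

3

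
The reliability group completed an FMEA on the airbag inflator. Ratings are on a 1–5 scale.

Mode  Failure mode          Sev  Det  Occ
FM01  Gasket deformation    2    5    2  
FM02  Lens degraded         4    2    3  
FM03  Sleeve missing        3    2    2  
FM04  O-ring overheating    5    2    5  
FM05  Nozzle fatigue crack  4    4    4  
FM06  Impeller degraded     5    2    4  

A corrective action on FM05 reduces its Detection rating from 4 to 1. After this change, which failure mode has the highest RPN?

RPN = Severity × Occurrence × Detection:
  FM01: 2 × 2 × 5 = 20
  FM02: 4 × 3 × 2 = 24
  FM03: 3 × 2 × 2 = 12
  FM04: 5 × 5 × 2 = 50
  FM05: 4 × 4 × 4 = 64
  FM06: 5 × 4 × 2 = 40
After action: FM05 → 4 × 4 × 1 = 16.
Revised RPNs: FM04=50, FM06=40, FM02=24, FM01=20, FM05=16, FM03=12.
Highest is now FM04 (50).

FM04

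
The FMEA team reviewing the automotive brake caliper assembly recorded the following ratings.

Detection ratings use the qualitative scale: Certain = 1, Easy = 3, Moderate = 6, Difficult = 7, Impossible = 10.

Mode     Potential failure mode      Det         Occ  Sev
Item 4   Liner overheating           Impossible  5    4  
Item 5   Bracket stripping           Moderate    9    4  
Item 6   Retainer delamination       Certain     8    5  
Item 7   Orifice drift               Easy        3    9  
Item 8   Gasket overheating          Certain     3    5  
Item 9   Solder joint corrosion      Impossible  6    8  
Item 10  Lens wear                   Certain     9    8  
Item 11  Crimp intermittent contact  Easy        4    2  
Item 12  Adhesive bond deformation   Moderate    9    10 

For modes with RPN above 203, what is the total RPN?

1236

RPN = Severity × Occurrence × Detection:
  Item 4: 4 × 5 × 10 = 200
  Item 5: 4 × 9 × 6 = 216
  Item 6: 5 × 8 × 1 = 40
  Item 7: 9 × 3 × 3 = 81
  Item 8: 5 × 3 × 1 = 15
  Item 9: 8 × 6 × 10 = 480
  Item 10: 8 × 9 × 1 = 72
  Item 11: 2 × 4 × 3 = 24
  Item 12: 10 × 9 × 6 = 540
RPN > 203: Item 5 (216), Item 9 (480), Item 12 (540).
Sum: 216 + 480 + 540 = 1236.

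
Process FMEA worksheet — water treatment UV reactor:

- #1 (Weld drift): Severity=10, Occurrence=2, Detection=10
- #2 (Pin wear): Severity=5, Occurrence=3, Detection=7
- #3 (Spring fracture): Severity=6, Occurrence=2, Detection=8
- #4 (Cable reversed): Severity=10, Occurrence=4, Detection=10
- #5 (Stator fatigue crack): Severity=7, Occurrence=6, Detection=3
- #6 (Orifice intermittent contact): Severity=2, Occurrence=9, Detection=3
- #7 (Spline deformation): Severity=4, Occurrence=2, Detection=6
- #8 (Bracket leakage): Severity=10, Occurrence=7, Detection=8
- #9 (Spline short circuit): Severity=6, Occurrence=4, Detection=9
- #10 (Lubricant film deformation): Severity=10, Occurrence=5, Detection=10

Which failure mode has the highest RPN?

RPN = Severity × Occurrence × Detection:
  #1: 10 × 2 × 10 = 200
  #2: 5 × 3 × 7 = 105
  #3: 6 × 2 × 8 = 96
  #4: 10 × 4 × 10 = 400
  #5: 7 × 6 × 3 = 126
  #6: 2 × 9 × 3 = 54
  #7: 4 × 2 × 6 = 48
  #8: 10 × 7 × 8 = 560
  #9: 6 × 4 × 9 = 216
  #10: 10 × 5 × 10 = 500
Highest RPN is 560 → #8.

#8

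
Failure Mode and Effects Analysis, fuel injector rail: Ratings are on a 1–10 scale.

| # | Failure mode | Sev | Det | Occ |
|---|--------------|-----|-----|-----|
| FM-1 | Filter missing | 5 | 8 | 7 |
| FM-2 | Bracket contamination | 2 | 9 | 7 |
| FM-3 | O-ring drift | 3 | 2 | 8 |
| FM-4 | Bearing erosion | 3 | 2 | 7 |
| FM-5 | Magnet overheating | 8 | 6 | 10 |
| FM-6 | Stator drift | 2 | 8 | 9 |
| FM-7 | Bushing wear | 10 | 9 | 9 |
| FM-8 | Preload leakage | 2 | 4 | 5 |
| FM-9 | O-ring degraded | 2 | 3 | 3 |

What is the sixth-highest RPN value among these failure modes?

48

RPN = Severity × Occurrence × Detection:
  FM-1: 5 × 7 × 8 = 280
  FM-2: 2 × 7 × 9 = 126
  FM-3: 3 × 8 × 2 = 48
  FM-4: 3 × 7 × 2 = 42
  FM-5: 8 × 10 × 6 = 480
  FM-6: 2 × 9 × 8 = 144
  FM-7: 10 × 9 × 9 = 810
  FM-8: 2 × 5 × 4 = 40
  FM-9: 2 × 3 × 3 = 18
Sorted descending: 810, 480, 280, 144, 126, 48, 42, 40, 18.
The sixth-highest RPN is 48 (FM-3).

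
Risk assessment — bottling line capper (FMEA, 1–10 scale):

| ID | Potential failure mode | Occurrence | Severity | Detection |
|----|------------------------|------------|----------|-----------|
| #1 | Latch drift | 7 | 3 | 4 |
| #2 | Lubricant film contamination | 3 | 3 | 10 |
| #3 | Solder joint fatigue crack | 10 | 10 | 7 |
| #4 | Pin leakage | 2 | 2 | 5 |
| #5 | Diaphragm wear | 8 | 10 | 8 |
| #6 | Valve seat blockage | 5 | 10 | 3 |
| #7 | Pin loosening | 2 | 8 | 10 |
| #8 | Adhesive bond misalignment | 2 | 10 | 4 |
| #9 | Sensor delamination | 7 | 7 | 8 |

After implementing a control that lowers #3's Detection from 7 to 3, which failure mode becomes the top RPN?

RPN = Severity × Occurrence × Detection:
  #1: 3 × 7 × 4 = 84
  #2: 3 × 3 × 10 = 90
  #3: 10 × 10 × 7 = 700
  #4: 2 × 2 × 5 = 20
  #5: 10 × 8 × 8 = 640
  #6: 10 × 5 × 3 = 150
  #7: 8 × 2 × 10 = 160
  #8: 10 × 2 × 4 = 80
  #9: 7 × 7 × 8 = 392
After action: #3 → 10 × 10 × 3 = 300.
Revised RPNs: #5=640, #9=392, #3=300, #7=160, #6=150, #2=90, #1=84, #8=80, #4=20.
Highest is now #5 (640).

#5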